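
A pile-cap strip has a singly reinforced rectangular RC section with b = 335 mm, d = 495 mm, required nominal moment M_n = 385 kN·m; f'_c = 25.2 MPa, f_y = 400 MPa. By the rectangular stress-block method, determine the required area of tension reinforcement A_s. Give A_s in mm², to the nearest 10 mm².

With M_n = 0.85 f'_c a b (d − a/2), solve the quadratic for a:
a = d − √(d² − 2M_n/(0.85 f'_c b)) = 495 − √(495² − 2 × 385×10⁶/(0.85 × 25.2 × 335)) = 123.90 mm.
A_s = 0.85 f'_c a b / f_y = 0.85 × 25.2 × 123.90 × 335 / 400 = 2222.7 mm².

A_s ≈ 2220 mm²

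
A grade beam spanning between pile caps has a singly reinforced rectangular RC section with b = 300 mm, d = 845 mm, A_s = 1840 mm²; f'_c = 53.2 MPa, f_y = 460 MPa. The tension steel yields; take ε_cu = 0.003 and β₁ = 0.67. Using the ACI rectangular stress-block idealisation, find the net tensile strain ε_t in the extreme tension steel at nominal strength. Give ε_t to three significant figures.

a = A_s f_y/(0.85 f'_c b) = 62.39 mm.
β₁ = 0.67, so c = a/β₁ = 62.39/0.67 = 93.12 mm.
From the linear strain diagram with ε_cu = 0.003: ε_t = 0.003 (d − c)/c = 0.003 × (845 − 93.12)/93.12 = 0.0242.
Since ε_t ≥ 0.005, the section is tension-controlled.

ε_t ≈ 0.0242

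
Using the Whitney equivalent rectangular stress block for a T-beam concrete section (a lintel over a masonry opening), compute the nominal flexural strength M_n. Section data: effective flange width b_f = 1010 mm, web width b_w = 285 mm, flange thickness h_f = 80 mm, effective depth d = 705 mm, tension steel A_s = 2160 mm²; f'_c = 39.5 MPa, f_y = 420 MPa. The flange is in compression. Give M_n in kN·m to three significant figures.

M_n ≈ 627 kN·m

Tension: T = A_s f_y = 2160 × 420 = 907200 N.
Try a within the flange: a = T/(0.85 f'_c b_f) = 907200/(0.85 × 39.5 × 1010) = 26.75 mm.
Since a = 26.75 ≤ h_f = 80 mm, the stress block lies entirely in the flange; analyse as a rectangular beam of width b_f.
M_n = T(d − a/2) = 907200 × (705 − 13.375) = 627.44 × 10⁶ N·mm.
M_n = 627.44 kN·m.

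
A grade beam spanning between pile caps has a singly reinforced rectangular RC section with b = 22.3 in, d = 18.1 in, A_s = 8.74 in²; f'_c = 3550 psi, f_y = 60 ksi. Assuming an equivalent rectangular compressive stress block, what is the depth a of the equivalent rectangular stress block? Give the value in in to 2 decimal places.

T = A_s f_y = 8.74 × 60 = 524.4 kips.
a = T/(0.85 f'_c b) = 524.4/(0.85 × 3.55 × 22.3) = 7.79 in.

a ≈ 7.79 in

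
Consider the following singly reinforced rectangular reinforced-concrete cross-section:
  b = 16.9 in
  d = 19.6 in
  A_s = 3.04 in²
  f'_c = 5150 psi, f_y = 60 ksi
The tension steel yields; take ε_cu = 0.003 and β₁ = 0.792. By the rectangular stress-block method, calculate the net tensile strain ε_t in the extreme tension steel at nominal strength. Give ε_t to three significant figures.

ε_t ≈ 0.0159

a = A_s f_y/(0.85 f'_c b) = 2.466 in.
β₁ = 0.792, so c = a/β₁ = 2.466/0.792 = 3.114 in.
From the linear strain diagram with ε_cu = 0.003: ε_t = 0.003 (d − c)/c = 0.003 × (19.6 − 3.114)/3.114 = 0.0159.
Since ε_t ≥ 0.005, the section is tension-controlled.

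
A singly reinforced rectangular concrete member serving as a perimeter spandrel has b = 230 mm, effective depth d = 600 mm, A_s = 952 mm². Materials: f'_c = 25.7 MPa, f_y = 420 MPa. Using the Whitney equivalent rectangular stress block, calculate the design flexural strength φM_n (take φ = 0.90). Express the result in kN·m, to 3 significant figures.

φM_n ≈ 202 kN·m

T = A_s f_y = 952 × 420 = 399840 N = 399.84 kN.
From C = T: a = T/(0.85 f'_c b) = 399840/(0.85 × 25.7 × 230) = 79.58 mm.
M_n = T(d − a/2) = 399.84 kN × (600 − 39.79) mm = 223.99 kN·m.
φM_n = 0.90 × 223.99 = 201.59 kN·m.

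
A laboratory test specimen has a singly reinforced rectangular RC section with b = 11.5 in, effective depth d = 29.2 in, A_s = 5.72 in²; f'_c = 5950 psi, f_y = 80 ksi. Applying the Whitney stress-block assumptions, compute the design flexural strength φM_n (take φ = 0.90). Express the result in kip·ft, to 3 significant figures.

φM_n ≈ 867 kip·ft

T = A_s f_y = 5.72 × 80 = 457.6 kips.
a = T/(0.85 f'_c b) = 457.6/(0.85 × 5.95 × 11.5) = 7.868 in.
M_n = T(d − a/2) = 457.6 × (29.2 − 3.934) = 11561.7 kip·in = 11561.7/12 = 963.48 kip·ft.
φM_n = 0.90 × 963.48 = 867.13 kip·ft.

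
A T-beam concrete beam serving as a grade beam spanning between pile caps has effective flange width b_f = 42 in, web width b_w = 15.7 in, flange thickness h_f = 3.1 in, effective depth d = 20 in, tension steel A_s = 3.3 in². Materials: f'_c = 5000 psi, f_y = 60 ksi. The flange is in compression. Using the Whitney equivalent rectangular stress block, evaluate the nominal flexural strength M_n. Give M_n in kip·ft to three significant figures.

Tension: T = A_s f_y = 3.3 × 60 = 198 kips.
Try a within the flange: a = T/(0.85 f'_c b_f) = 198/(0.85 × 5 × 42) = 1.109 in.
Since a = 1.109 ≤ h_f = 3.1 in, the stress block lies entirely in the flange; analyse as a rectangular beam of width b_f.
M_n = T(d − a/2) = 198 × (20 − 0.5545) = 3850.2 kip·in.
M_n = 3850.2/12 = 320.85 kip·ft.

M_n ≈ 321 kip·ft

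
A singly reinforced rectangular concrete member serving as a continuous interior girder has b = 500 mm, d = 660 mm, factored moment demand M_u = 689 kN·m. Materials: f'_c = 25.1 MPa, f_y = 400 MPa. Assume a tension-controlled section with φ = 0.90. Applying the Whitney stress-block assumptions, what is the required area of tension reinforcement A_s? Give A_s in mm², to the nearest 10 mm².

A_s ≈ 3190 mm²

M_n = M_u/φ = 689/0.90 = 765.556 kN·m.
With M_n = 0.85 f'_c a b (d − a/2), solve the quadratic for a:
a = d − √(d² − 2M_n/(0.85 f'_c b)) = 660 − √(660² − 2 × 765.556×10⁶/(0.85 × 25.1 × 500)) = 119.57 mm.
A_s = 0.85 f'_c a b / f_y = 0.85 × 25.1 × 119.57 × 500 / 400 = 3188.8 mm².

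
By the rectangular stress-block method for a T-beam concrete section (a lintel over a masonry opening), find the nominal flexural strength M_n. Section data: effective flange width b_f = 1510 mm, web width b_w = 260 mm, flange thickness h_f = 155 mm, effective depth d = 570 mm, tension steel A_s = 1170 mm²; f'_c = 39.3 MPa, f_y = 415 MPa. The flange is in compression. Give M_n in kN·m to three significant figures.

M_n ≈ 274 kN·m

Tension: T = A_s f_y = 1170 × 415 = 485550 N.
Try a within the flange: a = T/(0.85 f'_c b_f) = 485550/(0.85 × 39.3 × 1510) = 9.63 mm.
Since a = 9.63 ≤ h_f = 155 mm, the stress block lies entirely in the flange; analyse as a rectangular beam of width b_f.
M_n = T(d − a/2) = 485550 × (570 − 4.815) = 274.43 × 10⁶ N·mm.
M_n = 274.43 kN·m.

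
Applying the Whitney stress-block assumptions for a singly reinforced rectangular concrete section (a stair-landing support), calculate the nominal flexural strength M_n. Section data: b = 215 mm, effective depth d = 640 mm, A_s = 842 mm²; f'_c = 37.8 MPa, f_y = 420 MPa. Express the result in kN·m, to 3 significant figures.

T = A_s f_y = 842 × 420 = 353640 N = 353.64 kN.
From C = T: a = T/(0.85 f'_c b) = 353640/(0.85 × 37.8 × 215) = 51.19 mm.
M_n = T(d − a/2) = 353.64 kN × (640 − 25.595) mm = 217.28 kN·m.

M_n ≈ 217 kN·m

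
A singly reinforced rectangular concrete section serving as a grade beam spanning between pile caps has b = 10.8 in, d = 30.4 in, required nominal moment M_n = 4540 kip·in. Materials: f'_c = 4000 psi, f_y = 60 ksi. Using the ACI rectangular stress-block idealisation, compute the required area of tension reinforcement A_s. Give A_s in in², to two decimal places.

From M_n = 0.85 f'_c a b (d − a/2):
a = d − √(d² − 2M_n/(0.85 f'_c b)) = 30.4 − √(30.4² − 2 × 4540/(0.85 × 4 × 10.8)) = 4.383 in.
A_s = 0.85 f'_c a b / f_y = 0.85 × 4 × 4.383 × 10.8 / 60 = 2.682 in².

A_s ≈ 2.68 in²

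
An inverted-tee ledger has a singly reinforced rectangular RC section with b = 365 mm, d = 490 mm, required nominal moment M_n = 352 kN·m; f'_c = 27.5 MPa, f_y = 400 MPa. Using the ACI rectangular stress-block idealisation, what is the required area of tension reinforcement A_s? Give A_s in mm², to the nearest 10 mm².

A_s ≈ 1980 mm²

With M_n = 0.85 f'_c a b (d − a/2), solve the quadratic for a:
a = d − √(d² − 2M_n/(0.85 f'_c b)) = 490 − √(490² − 2 × 352×10⁶/(0.85 × 27.5 × 365)) = 93.03 mm.
A_s = 0.85 f'_c a b / f_y = 0.85 × 27.5 × 93.03 × 365 / 400 = 1984.3 mm².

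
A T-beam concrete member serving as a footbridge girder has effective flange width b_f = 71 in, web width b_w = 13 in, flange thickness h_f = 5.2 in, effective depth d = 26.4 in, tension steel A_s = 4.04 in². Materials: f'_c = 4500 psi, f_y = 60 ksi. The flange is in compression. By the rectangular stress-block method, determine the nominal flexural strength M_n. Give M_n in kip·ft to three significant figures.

M_n ≈ 524 kip·ft

Tension: T = A_s f_y = 4.04 × 60 = 242.4 kips.
Try a within the flange: a = T/(0.85 f'_c b_f) = 242.4/(0.85 × 4.5 × 71) = 0.893 in.
Since a = 0.893 ≤ h_f = 5.2 in, the stress block lies entirely in the flange; analyse as a rectangular beam of width b_f.
M_n = T(d − a/2) = 242.4 × (26.4 − 0.4465) = 6291.1 kip·in.
M_n = 6291.1/12 = 524.26 kip·ft.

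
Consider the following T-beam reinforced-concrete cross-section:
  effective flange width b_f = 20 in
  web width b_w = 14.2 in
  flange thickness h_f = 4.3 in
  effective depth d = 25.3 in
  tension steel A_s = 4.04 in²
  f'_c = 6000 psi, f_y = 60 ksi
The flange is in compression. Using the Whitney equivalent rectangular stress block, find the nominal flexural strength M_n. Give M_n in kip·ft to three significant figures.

M_n ≈ 487 kip·ft

Tension: T = A_s f_y = 4.04 × 60 = 242.4 kips.
Try a within the flange: a = T/(0.85 f'_c b_f) = 242.4/(0.85 × 6 × 20) = 2.376 in.
Since a = 2.376 ≤ h_f = 4.3 in, the stress block lies entirely in the flange; analyse as a rectangular beam of width b_f.
M_n = T(d − a/2) = 242.4 × (25.3 − 1.188) = 5844.7 kip·in.
M_n = 5844.7/12 = 487.06 kip·ft.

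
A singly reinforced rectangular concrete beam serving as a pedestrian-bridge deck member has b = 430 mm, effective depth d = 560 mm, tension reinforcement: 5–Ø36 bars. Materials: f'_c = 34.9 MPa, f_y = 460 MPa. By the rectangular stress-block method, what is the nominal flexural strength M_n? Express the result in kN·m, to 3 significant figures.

A_s = 5 × 1018 = 5090 mm².
T = A_s f_y = 5090 × 460 = 2341400 N = 2341.4 kN.
From C = T: a = T/(0.85 f'_c b) = 2341400/(0.85 × 34.9 × 430) = 183.55 mm.
M_n = T(d − a/2) = 2341.4 kN × (560 − 91.775) mm = 1096.30 kN·m.

M_n ≈ 1100 kN·m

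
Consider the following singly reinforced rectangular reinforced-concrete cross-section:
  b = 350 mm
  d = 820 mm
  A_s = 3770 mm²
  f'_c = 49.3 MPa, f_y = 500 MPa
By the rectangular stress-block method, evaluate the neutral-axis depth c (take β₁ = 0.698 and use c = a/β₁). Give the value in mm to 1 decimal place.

T = A_s f_y = 3770 × 500 = 1885000 N = 1885 kN.
Setting C = 0.85 f'_c a b equal to T: a = 1885000/(0.85 × 49.3 × 350) = 128.522 mm.
With β₁ = 0.698, c = a/β₁ = 128.522/0.698 = 184.1 mm.

c ≈ 184.1 mm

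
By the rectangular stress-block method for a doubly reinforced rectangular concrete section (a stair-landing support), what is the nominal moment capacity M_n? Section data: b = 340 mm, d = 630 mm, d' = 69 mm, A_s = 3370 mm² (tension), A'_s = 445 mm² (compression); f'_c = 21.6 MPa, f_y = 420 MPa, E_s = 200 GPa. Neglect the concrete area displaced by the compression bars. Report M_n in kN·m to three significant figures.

Assume both tension and compression steel yield.
Net tension couple steel: A_s − A'_s = 2925 mm².
a = (A_s − A'_s) f_y / (0.85 f'_c b) = 1228500/(0.85 × 21.6 × 340) = 196.80 mm.
c = a/β₁ = 196.80/0.85 = 231.53 mm; ε'_s = 0.003(c − d')/c = 0.0021 ≥ f_y/E_s = 0.0021, so compression steel does yield.
M_n = (A_s − A'_s) f_y (d − a/2) + A'_s f_y (d − d') = [1228500 × (630 − 98.4) + 186900 × (630 − 69)] × 10⁻⁶ = 653.07 + 104.85 = 757.92 kN·m.

M_n ≈ 758 kN·m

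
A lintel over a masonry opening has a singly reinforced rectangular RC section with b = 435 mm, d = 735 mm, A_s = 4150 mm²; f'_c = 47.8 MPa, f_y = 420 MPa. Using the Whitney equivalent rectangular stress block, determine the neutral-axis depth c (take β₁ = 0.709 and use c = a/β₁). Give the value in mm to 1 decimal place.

T = A_s f_y = 4150 × 420 = 1743000 N = 1743 kN.
Setting C = 0.85 f'_c a b equal to T: a = 1743000/(0.85 × 47.8 × 435) = 98.619 mm.
With β₁ = 0.709, c = a/β₁ = 98.619/0.709 = 139.1 mm.

c ≈ 139.1 mm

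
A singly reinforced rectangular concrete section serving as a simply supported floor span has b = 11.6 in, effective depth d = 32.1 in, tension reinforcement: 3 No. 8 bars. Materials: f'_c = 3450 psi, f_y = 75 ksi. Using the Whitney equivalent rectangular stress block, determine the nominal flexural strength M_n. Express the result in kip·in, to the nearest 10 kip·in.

A_s = 3 × 0.79 = 2.37 in².
T = A_s f_y = 2.37 × 75 = 177.75 kips.
a = T/(0.85 f'_c b) = 177.75/(0.85 × 3.45 × 11.6) = 5.225 in.
M_n = T(d − a/2) = 177.75 × (32.1 − 2.6125) = 5241.4 kip·in.

M_n ≈ 5240 kip·in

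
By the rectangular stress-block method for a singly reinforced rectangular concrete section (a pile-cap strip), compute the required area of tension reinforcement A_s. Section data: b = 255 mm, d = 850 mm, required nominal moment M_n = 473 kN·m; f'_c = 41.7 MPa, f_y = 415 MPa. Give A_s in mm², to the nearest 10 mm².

A_s ≈ 1390 mm²

With M_n = 0.85 f'_c a b (d − a/2), solve the quadratic for a:
a = d − √(d² − 2M_n/(0.85 f'_c b)) = 850 − √(850² − 2 × 473×10⁶/(0.85 × 41.7 × 255)) = 63.97 mm.
A_s = 0.85 f'_c a b / f_y = 0.85 × 41.7 × 63.97 × 255 / 415 = 1393.2 mm².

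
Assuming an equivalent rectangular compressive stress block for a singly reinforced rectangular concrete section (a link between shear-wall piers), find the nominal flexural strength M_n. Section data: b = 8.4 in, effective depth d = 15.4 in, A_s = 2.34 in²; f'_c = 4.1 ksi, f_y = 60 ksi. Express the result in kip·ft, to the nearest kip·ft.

M_n ≈ 152 kip·ft

T = A_s f_y = 2.34 × 60 = 140.4 kips.
a = T/(0.85 f'_c b) = 140.4/(0.85 × 4.1 × 8.4) = 4.796 in.
M_n = T(d − a/2) = 140.4 × (15.4 − 2.398) = 1825.5 kip·in = 1825.5/12 = 152.13 kip·ft.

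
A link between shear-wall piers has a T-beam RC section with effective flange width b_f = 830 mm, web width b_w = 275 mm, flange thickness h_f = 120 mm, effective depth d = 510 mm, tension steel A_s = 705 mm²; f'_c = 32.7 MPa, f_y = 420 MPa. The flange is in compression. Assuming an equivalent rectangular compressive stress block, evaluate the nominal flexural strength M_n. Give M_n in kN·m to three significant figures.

Tension: T = A_s f_y = 705 × 420 = 296100 N.
Try a within the flange: a = T/(0.85 f'_c b_f) = 296100/(0.85 × 32.7 × 830) = 12.83 mm.
Since a = 12.83 ≤ h_f = 120 mm, the stress block lies entirely in the flange; analyse as a rectangular beam of width b_f.
M_n = T(d − a/2) = 296100 × (510 − 6.415) = 149.11 × 10⁶ N·mm.
M_n = 149.11 kN·m.

M_n ≈ 149 kN·m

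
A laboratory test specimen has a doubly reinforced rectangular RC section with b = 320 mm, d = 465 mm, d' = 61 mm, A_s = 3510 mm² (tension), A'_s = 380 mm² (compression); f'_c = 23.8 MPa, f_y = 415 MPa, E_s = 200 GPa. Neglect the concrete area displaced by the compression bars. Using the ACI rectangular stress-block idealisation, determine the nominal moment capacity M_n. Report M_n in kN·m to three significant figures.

M_n ≈ 537 kN·m

Assume both tension and compression steel yield.
Net tension couple steel: A_s − A'_s = 3130 mm².
a = (A_s − A'_s) f_y / (0.85 f'_c b) = 1298950/(0.85 × 23.8 × 320) = 200.65 mm.
c = a/β₁ = 200.65/0.85 = 236.06 mm; ε'_s = 0.003(c − d')/c = 0.0022 ≥ f_y/E_s = 0.0021, so compression steel does yield.
M_n = (A_s − A'_s) f_y (d − a/2) + A'_s f_y (d − d') = [1298950 × (465 − 100.325) + 157700 × (465 − 61)] × 10⁻⁶ = 473.69 + 63.71 = 537.40 kN·m.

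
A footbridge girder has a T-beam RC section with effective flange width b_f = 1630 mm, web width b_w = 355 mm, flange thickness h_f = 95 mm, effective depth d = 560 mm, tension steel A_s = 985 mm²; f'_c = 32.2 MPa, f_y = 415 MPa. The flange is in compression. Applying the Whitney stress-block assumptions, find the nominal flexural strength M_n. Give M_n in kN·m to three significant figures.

M_n ≈ 227 kN·m

Tension: T = A_s f_y = 985 × 415 = 408775 N.
Try a within the flange: a = T/(0.85 f'_c b_f) = 408775/(0.85 × 32.2 × 1630) = 9.16 mm.
Since a = 9.16 ≤ h_f = 95 mm, the stress block lies entirely in the flange; analyse as a rectangular beam of width b_f.
M_n = T(d − a/2) = 408775 × (560 − 4.58) = 227.04 × 10⁶ N·mm.
M_n = 227.04 kN·m.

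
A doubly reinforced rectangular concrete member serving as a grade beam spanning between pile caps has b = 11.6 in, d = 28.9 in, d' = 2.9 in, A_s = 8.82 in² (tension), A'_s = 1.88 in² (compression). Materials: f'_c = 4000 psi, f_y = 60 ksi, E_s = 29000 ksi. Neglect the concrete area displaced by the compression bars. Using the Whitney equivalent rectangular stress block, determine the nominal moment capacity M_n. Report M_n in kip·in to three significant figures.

Assume both steels yield.
a = (A_s − A'_s) f_y/(0.85 f'_c b) = (8.82 − 1.88) × 60/(0.85 × 4 × 11.6) = 10.558 in.
c = a/β₁ = 10.558/0.85 = 12.421 in; ε'_s = 0.003(c − d')/c = 0.0023 ≥ ε_y = 0.0021, so the compression steel yields.
M_n = (A_s − A'_s) f_y (d − a/2) + A'_s f_y (d − d') = 416.4 × (28.9 − 5.279) + 112.8 × (28.9 − 2.9) = 9835.8 + 2932.8 = 12768.6 kip·in.

M_n ≈ 12800 kip·in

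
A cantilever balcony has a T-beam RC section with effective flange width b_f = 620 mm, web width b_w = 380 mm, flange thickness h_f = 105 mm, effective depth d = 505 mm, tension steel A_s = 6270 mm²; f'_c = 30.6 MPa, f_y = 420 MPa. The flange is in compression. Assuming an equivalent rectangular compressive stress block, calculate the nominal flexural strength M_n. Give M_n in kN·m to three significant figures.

Tension: T = A_s f_y = 6270 × 420 = 2633400 N.
Try a within the flange: a = T/(0.85 f'_c b_f) = 2633400/(0.85 × 30.6 × 620) = 163.30 mm.
a = 163.30 > h_f = 105 mm: the block extends into the web. Split into flange-overhang and web parts.
C_f = 0.85 f'_c (b_f − b_w) h_f = 0.85 × 30.6 × (620 − 380) × 105 = 655452 N.
Remaining web compression depth: a_w = (T − C_f)/(0.85 f'_c b_w) = (2633400 − 655452)/(0.85 × 30.6 × 380) = 200.12 mm.
M_n = C_f(d − h_f/2) + (T − C_f)(d − a_w/2) = 655452 × (505 − 52.5) + 1977948 × (505 − 100.06) = 296.59 + 800.95 = 1097.54 × 10⁶ N·mm.
M_n = 1097.54 kN·m.

M_n ≈ 1100 kN·m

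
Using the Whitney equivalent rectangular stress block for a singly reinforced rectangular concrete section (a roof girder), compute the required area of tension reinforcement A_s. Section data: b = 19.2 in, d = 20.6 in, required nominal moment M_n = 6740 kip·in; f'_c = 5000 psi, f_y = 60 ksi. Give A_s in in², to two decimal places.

From M_n = 0.85 f'_c a b (d − a/2):
a = d − √(d² − 2M_n/(0.85 f'_c b)) = 20.6 − √(20.6² − 2 × 6740/(0.85 × 5 × 19.2)) = 4.501 in.
A_s = 0.85 f'_c a b / f_y = 0.85 × 5 × 4.501 × 19.2 / 60 = 6.121 in².

A_s ≈ 6.12 in²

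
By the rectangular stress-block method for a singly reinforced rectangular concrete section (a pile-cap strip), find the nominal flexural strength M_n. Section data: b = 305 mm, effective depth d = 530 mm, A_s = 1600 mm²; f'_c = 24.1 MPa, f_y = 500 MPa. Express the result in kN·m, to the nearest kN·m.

M_n ≈ 373 kN·m

T = A_s f_y = 1600 × 500 = 800000 N = 800 kN.
From C = T: a = T/(0.85 f'_c b) = 800000/(0.85 × 24.1 × 305) = 128.04 mm.
M_n = T(d − a/2) = 800 kN × (530 − 64.02) mm = 372.78 kN·m.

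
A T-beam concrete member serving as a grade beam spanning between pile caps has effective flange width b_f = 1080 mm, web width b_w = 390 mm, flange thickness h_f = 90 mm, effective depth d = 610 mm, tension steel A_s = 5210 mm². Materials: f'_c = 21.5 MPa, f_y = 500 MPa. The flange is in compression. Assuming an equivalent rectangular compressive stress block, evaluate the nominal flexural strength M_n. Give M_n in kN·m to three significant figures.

M_n ≈ 1390 kN·m

Tension: T = A_s f_y = 5210 × 500 = 2605000 N.
Try a within the flange: a = T/(0.85 f'_c b_f) = 2605000/(0.85 × 21.5 × 1080) = 131.99 mm.
a = 131.99 > h_f = 90 mm: the block extends into the web. Split into flange-overhang and web parts.
C_f = 0.85 f'_c (b_f − b_w) h_f = 0.85 × 21.5 × (1080 − 390) × 90 = 1134878 N.
Remaining web compression depth: a_w = (T − C_f)/(0.85 f'_c b_w) = (2605000 − 1134878)/(0.85 × 21.5 × 390) = 206.27 mm.
M_n = C_f(d − h_f/2) + (T − C_f)(d − a_w/2) = 1134878 × (610 − 45) + 1470122 × (610 − 103.135) = 641.21 + 745.15 = 1386.36 × 10⁶ N·mm.
M_n = 1386.36 kN·m.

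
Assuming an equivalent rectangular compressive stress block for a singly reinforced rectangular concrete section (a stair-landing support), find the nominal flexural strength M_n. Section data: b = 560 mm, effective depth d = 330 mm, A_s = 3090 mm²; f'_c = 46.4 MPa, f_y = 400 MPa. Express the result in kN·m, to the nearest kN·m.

M_n ≈ 373 kN·m

T = A_s f_y = 3090 × 400 = 1236000 N = 1236 kN.
From C = T: a = T/(0.85 f'_c b) = 1236000/(0.85 × 46.4 × 560) = 55.96 mm.
M_n = T(d − a/2) = 1236 kN × (330 − 27.98) mm = 373.30 kN·m.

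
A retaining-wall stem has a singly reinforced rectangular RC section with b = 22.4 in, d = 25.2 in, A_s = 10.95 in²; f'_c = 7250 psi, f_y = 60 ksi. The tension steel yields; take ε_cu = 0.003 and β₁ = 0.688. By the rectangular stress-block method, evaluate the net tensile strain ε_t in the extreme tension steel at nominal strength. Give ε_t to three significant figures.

ε_t ≈ 0.00793

a = A_s f_y/(0.85 f'_c b) = 4.759 in.
β₁ = 0.688, so c = a/β₁ = 4.759/0.688 = 6.917 in.
From the linear strain diagram with ε_cu = 0.003: ε_t = 0.003 (d − c)/c = 0.003 × (25.2 − 6.917)/6.917 = 0.00793.
Since ε_t ≥ 0.005, the section is tension-controlled.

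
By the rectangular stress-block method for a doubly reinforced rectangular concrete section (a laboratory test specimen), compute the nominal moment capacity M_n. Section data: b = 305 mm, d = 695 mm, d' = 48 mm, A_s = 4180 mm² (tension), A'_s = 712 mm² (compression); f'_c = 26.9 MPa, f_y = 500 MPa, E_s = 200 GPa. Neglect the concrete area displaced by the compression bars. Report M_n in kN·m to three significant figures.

Assume both tension and compression steel yield.
Net tension couple steel: A_s − A'_s = 3468 mm².
a = (A_s − A'_s) f_y / (0.85 f'_c b) = 1734000/(0.85 × 26.9 × 305) = 248.64 mm.
c = a/β₁ = 248.64/0.85 = 292.52 mm; ε'_s = 0.003(c − d')/c = 0.0025 ≥ f_y/E_s = 0.0025, so compression steel does yield.
M_n = (A_s − A'_s) f_y (d − a/2) + A'_s f_y (d − d') = [1734000 × (695 − 124.32) + 356000 × (695 − 48)] × 10⁻⁶ = 989.56 + 230.33 = 1219.89 kN·m.

M_n ≈ 1220 kN·m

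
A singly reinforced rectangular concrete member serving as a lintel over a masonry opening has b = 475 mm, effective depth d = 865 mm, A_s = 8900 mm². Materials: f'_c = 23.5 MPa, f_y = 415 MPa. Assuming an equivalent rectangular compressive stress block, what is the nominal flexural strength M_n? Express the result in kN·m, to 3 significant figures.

M_n ≈ 2480 kN·m

T = A_s f_y = 8900 × 415 = 3693500 N = 3693.5 kN.
From C = T: a = T/(0.85 f'_c b) = 3693500/(0.85 × 23.5 × 475) = 389.28 mm.
M_n = T(d − a/2) = 3693.5 kN × (865 − 194.64) mm = 2475.97 kN·m.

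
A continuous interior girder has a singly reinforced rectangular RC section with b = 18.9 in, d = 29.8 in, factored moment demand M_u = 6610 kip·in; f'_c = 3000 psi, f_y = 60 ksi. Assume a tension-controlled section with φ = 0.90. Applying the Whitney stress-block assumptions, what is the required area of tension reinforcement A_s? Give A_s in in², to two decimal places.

M_n = M_u/φ = 6610/0.90 = 7344.44 kip·in.
From M_n = 0.85 f'_c a b (d − a/2):
a = d − √(d² − 2M_n/(0.85 f'_c b)) = 29.8 − √(29.8² − 2 × 7344.44/(0.85 × 3 × 18.9)) = 5.649 in.
A_s = 0.85 f'_c a b / f_y = 0.85 × 3 × 5.649 × 18.9 / 60 = 4.538 in².

A_s ≈ 4.54 in²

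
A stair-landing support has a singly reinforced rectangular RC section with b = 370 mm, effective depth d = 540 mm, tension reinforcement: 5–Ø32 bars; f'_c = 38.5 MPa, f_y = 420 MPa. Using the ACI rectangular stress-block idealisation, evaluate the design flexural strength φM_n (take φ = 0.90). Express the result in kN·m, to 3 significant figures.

A_s = 5 × 804 = 4020 mm².
T = A_s f_y = 4020 × 420 = 1688400 N = 1688.4 kN.
From C = T: a = T/(0.85 f'_c b) = 1688400/(0.85 × 38.5 × 370) = 139.44 mm.
M_n = T(d − a/2) = 1688.4 kN × (540 − 69.72) mm = 794.02 kN·m.
φM_n = 0.90 × 794.02 = 714.62 kN·m.

φM_n ≈ 715 kN·m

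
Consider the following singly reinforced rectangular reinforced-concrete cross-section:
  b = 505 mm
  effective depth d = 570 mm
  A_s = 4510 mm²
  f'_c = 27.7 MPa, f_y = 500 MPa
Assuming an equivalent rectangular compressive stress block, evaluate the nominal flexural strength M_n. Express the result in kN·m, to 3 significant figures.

M_n ≈ 1070 kN·m

T = A_s f_y = 4510 × 500 = 2255000 N = 2255 kN.
From C = T: a = T/(0.85 f'_c b) = 2255000/(0.85 × 27.7 × 505) = 189.65 mm.
M_n = T(d − a/2) = 2255 kN × (570 − 94.825) mm = 1071.52 kN·m.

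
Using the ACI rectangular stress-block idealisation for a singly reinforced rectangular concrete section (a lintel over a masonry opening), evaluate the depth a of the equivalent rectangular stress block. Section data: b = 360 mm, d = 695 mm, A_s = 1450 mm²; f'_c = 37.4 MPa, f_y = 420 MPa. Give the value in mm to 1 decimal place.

T = A_s f_y = 1450 × 420 = 609000 N = 609 kN.
Setting C = 0.85 f'_c a b equal to T: a = 609000/(0.85 × 37.4 × 360) = 53.2 mm.

a ≈ 53.2 mm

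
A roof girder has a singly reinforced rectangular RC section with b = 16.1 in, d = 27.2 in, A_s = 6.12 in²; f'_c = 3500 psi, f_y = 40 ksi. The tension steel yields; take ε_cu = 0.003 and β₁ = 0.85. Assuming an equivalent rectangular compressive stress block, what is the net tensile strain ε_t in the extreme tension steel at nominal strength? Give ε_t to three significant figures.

a = A_s f_y/(0.85 f'_c b) = 5.111 in.
β₁ = 0.85, so c = a/β₁ = 5.111/0.85 = 6.013 in.
From the linear strain diagram with ε_cu = 0.003: ε_t = 0.003 (d − c)/c = 0.003 × (27.2 − 6.013)/6.013 = 0.0106.
Since ε_t ≥ 0.005, the section is tension-controlled.

ε_t ≈ 0.0106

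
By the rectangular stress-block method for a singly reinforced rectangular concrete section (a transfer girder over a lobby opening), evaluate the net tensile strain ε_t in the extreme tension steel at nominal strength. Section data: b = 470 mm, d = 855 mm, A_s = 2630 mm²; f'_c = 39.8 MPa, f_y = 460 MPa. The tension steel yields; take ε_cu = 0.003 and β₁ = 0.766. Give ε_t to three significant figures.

ε_t ≈ 0.0228

a = A_s f_y/(0.85 f'_c b) = 76.09 mm.
β₁ = 0.766, so c = a/β₁ = 76.09/0.766 = 99.33 mm.
From the linear strain diagram with ε_cu = 0.003: ε_t = 0.003 (d − c)/c = 0.003 × (855 − 99.33)/99.33 = 0.0228.
Since ε_t ≥ 0.005, the section is tension-controlled.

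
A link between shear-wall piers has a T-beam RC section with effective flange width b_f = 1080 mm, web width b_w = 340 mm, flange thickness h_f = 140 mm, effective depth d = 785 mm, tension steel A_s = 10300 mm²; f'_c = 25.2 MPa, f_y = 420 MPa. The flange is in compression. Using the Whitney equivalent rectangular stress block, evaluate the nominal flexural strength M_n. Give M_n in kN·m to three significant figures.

Tension: T = A_s f_y = 10300 × 420 = 4326000 N.
Try a within the flange: a = T/(0.85 f'_c b_f) = 4326000/(0.85 × 25.2 × 1080) = 187.00 mm.
a = 187.00 > h_f = 140 mm: the block extends into the web. Split into flange-overhang and web parts.
C_f = 0.85 f'_c (b_f − b_w) h_f = 0.85 × 25.2 × (1080 − 340) × 140 = 2219112 N.
Remaining web compression depth: a_w = (T − C_f)/(0.85 f'_c b_w) = (4326000 − 2219112)/(0.85 × 25.2 × 340) = 289.30 mm.
M_n = C_f(d − h_f/2) + (T − C_f)(d − a_w/2) = 2219112 × (785 − 70) + 2106888 × (785 − 144.65) = 1586.67 + 1349.15 = 2935.82 × 10⁶ N·mm.
M_n = 2935.82 kN·m.

M_n ≈ 2940 kN·m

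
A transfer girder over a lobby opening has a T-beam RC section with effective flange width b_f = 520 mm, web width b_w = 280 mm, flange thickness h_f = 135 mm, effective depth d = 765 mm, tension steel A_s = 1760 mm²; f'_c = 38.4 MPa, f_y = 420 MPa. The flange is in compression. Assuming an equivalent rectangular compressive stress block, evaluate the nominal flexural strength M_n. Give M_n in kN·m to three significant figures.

Tension: T = A_s f_y = 1760 × 420 = 739200 N.
Try a within the flange: a = T/(0.85 f'_c b_f) = 739200/(0.85 × 38.4 × 520) = 43.55 mm.
Since a = 43.55 ≤ h_f = 135 mm, the stress block lies entirely in the flange; analyse as a rectangular beam of width b_f.
M_n = T(d − a/2) = 739200 × (765 − 21.775) = 549.39 × 10⁶ N·mm.
M_n = 549.39 kN·m.

M_n ≈ 549 kN·m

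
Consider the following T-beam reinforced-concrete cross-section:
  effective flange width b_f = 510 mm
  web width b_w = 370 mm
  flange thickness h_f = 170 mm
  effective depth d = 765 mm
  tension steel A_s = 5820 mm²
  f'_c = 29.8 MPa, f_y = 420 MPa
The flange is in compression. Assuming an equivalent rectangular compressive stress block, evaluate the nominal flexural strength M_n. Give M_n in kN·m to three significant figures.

M_n ≈ 1640 kN·m

Tension: T = A_s f_y = 5820 × 420 = 2444400 N.
Try a within the flange: a = T/(0.85 f'_c b_f) = 2444400/(0.85 × 29.8 × 510) = 189.22 mm.
a = 189.22 > h_f = 170 mm: the block extends into the web. Split into flange-overhang and web parts.
C_f = 0.85 f'_c (b_f − b_w) h_f = 0.85 × 29.8 × (510 − 370) × 170 = 602854 N.
Remaining web compression depth: a_w = (T − C_f)/(0.85 f'_c b_w) = (2444400 − 602854)/(0.85 × 29.8 × 370) = 196.49 mm.
M_n = C_f(d − h_f/2) + (T − C_f)(d − a_w/2) = 602854 × (765 − 85) + 1841546 × (765 − 98.245) = 409.94 + 1227.86 = 1637.80 × 10⁶ N·mm.
M_n = 1637.80 kN·m.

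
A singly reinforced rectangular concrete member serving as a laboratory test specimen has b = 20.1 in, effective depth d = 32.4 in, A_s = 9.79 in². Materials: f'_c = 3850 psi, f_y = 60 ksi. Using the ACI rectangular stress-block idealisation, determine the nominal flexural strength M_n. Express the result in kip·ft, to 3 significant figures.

M_n ≈ 1370 kip·ft

T = A_s f_y = 9.79 × 60 = 587.4 kips.
a = T/(0.85 f'_c b) = 587.4/(0.85 × 3.85 × 20.1) = 8.930 in.
M_n = T(d − a/2) = 587.4 × (32.4 − 4.465) = 16409.0 kip·in = 16409.0/12 = 1367.42 kip·ft.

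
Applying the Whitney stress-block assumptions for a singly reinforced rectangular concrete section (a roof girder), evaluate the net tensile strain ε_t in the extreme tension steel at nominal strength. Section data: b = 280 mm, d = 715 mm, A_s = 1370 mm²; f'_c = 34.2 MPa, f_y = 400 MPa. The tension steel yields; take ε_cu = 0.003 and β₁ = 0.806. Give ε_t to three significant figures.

a = A_s f_y/(0.85 f'_c b) = 67.33 mm.
β₁ = 0.806, so c = a/β₁ = 67.33/0.806 = 83.54 mm.
From the linear strain diagram with ε_cu = 0.003: ε_t = 0.003 (d − c)/c = 0.003 × (715 − 83.54)/83.54 = 0.0227.
Since ε_t ≥ 0.005, the section is tension-controlled.

ε_t ≈ 0.0227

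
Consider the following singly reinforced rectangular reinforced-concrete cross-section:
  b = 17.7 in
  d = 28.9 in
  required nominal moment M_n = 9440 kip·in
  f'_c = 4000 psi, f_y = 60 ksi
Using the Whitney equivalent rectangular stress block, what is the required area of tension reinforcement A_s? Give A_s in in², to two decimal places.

From M_n = 0.85 f'_c a b (d − a/2):
a = d − √(d² − 2M_n/(0.85 f'_c b)) = 28.9 − √(28.9² − 2 × 9440/(0.85 × 4 × 17.7)) = 6.064 in.
A_s = 0.85 f'_c a b / f_y = 0.85 × 4 × 6.064 × 17.7 / 60 = 6.082 in².

A_s ≈ 6.08 in²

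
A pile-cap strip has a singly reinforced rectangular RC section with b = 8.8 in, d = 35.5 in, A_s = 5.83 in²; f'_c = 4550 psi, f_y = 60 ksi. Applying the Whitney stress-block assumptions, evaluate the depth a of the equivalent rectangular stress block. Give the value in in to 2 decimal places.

a ≈ 10.28 in

T = A_s f_y = 5.83 × 60 = 349.8 kips.
a = T/(0.85 f'_c b) = 349.8/(0.85 × 4.55 × 8.8) = 10.28 in.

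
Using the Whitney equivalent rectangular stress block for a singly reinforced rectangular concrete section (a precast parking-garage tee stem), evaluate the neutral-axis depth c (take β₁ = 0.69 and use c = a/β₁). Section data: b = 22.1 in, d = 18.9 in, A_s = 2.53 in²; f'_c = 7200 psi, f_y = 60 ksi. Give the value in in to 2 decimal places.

T = A_s f_y = 2.53 × 60 = 151.8 kips.
a = T/(0.85 f'_c b) = 151.8/(0.85 × 7.2 × 22.1) = 1.1223 in.
With β₁ = 0.69, c = a/β₁ = 1.1223/0.69 = 1.63 in.

c ≈ 1.63 in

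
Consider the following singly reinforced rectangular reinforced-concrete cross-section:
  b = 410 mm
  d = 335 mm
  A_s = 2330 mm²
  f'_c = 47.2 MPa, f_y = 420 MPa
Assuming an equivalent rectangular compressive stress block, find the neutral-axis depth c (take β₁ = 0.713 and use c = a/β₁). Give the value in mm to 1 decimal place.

c ≈ 83.4 mm

T = A_s f_y = 2330 × 420 = 978600 N = 978.6 kN.
Setting C = 0.85 f'_c a b equal to T: a = 978600/(0.85 × 47.2 × 410) = 59.492 mm.
With β₁ = 0.713, c = a/β₁ = 59.492/0.713 = 83.4 mm.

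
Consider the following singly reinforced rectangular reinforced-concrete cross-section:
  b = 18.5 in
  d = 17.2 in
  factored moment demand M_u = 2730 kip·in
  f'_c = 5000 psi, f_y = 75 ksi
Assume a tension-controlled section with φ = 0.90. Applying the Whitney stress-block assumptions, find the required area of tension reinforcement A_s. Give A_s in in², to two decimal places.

A_s ≈ 2.53 in²

M_n = M_u/φ = 2730/0.90 = 3033.33 kip·in.
From M_n = 0.85 f'_c a b (d − a/2):
a = d − √(d² − 2M_n/(0.85 f'_c b)) = 17.2 − √(17.2² − 2 × 3033.33/(0.85 × 5 × 18.5)) = 2.412 in.
A_s = 0.85 f'_c a b / f_y = 0.85 × 5 × 2.412 × 18.5 / 75 = 2.529 in².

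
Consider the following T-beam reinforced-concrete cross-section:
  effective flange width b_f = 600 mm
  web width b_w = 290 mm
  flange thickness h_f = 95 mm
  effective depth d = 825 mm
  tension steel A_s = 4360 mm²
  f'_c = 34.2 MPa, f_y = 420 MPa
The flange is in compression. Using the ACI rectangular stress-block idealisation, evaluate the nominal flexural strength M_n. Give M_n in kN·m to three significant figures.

Tension: T = A_s f_y = 4360 × 420 = 1831200 N.
Try a within the flange: a = T/(0.85 f'_c b_f) = 1831200/(0.85 × 34.2 × 600) = 104.99 mm.
a = 104.99 > h_f = 95 mm: the block extends into the web. Split into flange-overhang and web parts.
C_f = 0.85 f'_c (b_f − b_w) h_f = 0.85 × 34.2 × (600 − 290) × 95 = 856112 N.
Remaining web compression depth: a_w = (T − C_f)/(0.85 f'_c b_w) = (1831200 − 856112)/(0.85 × 34.2 × 290) = 115.66 mm.
M_n = C_f(d − h_f/2) + (T − C_f)(d − a_w/2) = 856112 × (825 − 47.5) + 975088 × (825 − 57.83) = 665.63 + 748.06 = 1413.69 × 10⁶ N·mm.
M_n = 1413.69 kN·m.

M_n ≈ 1410 kN·m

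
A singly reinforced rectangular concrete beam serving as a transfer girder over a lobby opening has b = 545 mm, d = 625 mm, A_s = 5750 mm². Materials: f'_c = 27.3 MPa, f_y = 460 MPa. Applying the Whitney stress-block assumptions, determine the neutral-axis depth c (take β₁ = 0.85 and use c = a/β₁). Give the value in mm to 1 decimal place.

T = A_s f_y = 5750 × 460 = 2645000 N = 2645 kN.
Setting C = 0.85 f'_c a b equal to T: a = 2645000/(0.85 × 27.3 × 545) = 209.145 mm.
With β₁ = 0.85, c = a/β₁ = 209.145/0.85 = 246.1 mm.

c ≈ 246.1 mm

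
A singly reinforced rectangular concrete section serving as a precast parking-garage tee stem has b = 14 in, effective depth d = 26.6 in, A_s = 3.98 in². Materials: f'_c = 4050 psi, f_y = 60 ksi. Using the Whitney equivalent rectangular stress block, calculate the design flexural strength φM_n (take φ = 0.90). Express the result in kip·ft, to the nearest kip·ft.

φM_n ≈ 432 kip·ft

T = A_s f_y = 3.98 × 60 = 238.8 kips.
a = T/(0.85 f'_c b) = 238.8/(0.85 × 4.05 × 14) = 4.955 in.
M_n = T(d − a/2) = 238.8 × (26.6 − 2.4775) = 5760.5 kip·in = 5760.5/12 = 480.04 kip·ft.
φM_n = 0.90 × 480.04 = 432.04 kip·ft.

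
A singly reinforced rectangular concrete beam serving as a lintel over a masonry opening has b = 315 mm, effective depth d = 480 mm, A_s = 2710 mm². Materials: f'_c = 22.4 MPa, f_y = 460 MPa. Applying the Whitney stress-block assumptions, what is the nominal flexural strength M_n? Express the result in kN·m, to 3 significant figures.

T = A_s f_y = 2710 × 460 = 1246600 N = 1246.6 kN.
From C = T: a = T/(0.85 f'_c b) = 1246600/(0.85 × 22.4 × 315) = 207.85 mm.
M_n = T(d − a/2) = 1246.6 kN × (480 − 103.925) mm = 468.82 kN·m.

M_n ≈ 469 kN·m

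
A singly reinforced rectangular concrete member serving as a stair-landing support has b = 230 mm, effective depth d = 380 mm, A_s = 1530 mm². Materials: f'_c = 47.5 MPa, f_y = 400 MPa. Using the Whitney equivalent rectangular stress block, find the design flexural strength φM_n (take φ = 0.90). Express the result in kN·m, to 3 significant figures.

φM_n ≈ 191 kN·m

T = A_s f_y = 1530 × 400 = 612000 N = 612 kN.
From C = T: a = T/(0.85 f'_c b) = 612000/(0.85 × 47.5 × 230) = 65.90 mm.
M_n = T(d − a/2) = 612 kN × (380 − 32.95) mm = 212.39 kN·m.
φM_n = 0.90 × 212.39 = 191.15 kN·m.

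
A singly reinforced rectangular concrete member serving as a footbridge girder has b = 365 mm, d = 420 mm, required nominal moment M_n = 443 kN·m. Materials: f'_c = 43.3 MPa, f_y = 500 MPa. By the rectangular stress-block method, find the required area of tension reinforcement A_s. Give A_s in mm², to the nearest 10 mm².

With M_n = 0.85 f'_c a b (d − a/2), solve the quadratic for a:
a = d − √(d² − 2M_n/(0.85 f'_c b)) = 420 − √(420² − 2 × 443×10⁶/(0.85 × 43.3 × 365)) = 87.66 mm.
A_s = 0.85 f'_c a b / f_y = 0.85 × 43.3 × 87.66 × 365 / 500 = 2355.2 mm².

A_s ≈ 2360 mm²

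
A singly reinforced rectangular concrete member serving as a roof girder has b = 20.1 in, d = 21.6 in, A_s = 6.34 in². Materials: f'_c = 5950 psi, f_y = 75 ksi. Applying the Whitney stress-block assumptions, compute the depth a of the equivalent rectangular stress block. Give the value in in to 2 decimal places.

T = A_s f_y = 6.34 × 75 = 475.5 kips.
a = T/(0.85 f'_c b) = 475.5/(0.85 × 5.95 × 20.1) = 4.68 in.

a ≈ 4.68 in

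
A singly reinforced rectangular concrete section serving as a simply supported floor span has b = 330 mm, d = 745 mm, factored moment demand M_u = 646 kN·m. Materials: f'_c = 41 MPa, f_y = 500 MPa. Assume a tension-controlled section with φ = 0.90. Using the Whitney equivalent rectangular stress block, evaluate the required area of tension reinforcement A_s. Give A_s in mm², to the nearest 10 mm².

M_n = M_u/φ = 646/0.90 = 717.778 kN·m.
With M_n = 0.85 f'_c a b (d − a/2), solve the quadratic for a:
a = d − √(d² − 2M_n/(0.85 f'_c b)) = 745 − √(745² − 2 × 717.778×10⁶/(0.85 × 41 × 330)) = 89.10 mm.
A_s = 0.85 f'_c a b / f_y = 0.85 × 41 × 89.10 × 330 / 500 = 2049.4 mm².

A_s ≈ 2050 mm²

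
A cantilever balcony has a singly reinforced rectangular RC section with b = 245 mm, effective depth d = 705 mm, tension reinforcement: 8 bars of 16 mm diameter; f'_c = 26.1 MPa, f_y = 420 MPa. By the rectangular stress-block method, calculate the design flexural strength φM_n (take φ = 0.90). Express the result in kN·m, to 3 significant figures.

A_s = 8 × 201 = 1608 mm².
T = A_s f_y = 1608 × 420 = 675360 N = 675.36 kN.
From C = T: a = T/(0.85 f'_c b) = 675360/(0.85 × 26.1 × 245) = 124.25 mm.
M_n = T(d − a/2) = 675.36 kN × (705 − 62.125) mm = 434.17 kN·m.
φM_n = 0.90 × 434.17 = 390.75 kN·m.

φM_n ≈ 391 kN·m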